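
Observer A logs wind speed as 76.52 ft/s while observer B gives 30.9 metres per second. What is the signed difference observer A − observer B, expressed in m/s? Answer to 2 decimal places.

-7.58 m/s

observer A: 76.52 ft/s = 23.3233 m/s.
Difference: 23.3233 − 30.9000 = -7.58 m/s.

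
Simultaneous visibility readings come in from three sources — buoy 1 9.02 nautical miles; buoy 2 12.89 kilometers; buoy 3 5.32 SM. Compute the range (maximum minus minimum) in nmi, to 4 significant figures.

4.397 nmi

buoy 2: 12.89 km = 6.96004 nmi.
buoy 3: 5.32 SM = 4.62295 nmi.
Spread: 9.02000 − 4.62295 = 4.397 nmi.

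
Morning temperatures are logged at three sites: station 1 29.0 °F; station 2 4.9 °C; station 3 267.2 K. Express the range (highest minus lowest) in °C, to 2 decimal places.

station 1: 29.0 °F = -1.667 °C.
station 3: 267.2 K = -5.950 °C.
Spread: 4.900 − (-5.950) = 10.850 °C.

10.85 °C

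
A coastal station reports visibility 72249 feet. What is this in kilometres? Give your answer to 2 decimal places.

22.02 km

1 ft = 0.0003048 km, so 72249 × 0.0003048 = 22.02 km.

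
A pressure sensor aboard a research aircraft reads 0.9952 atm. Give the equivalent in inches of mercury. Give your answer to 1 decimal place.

29.8 inHg

1 atm = 29.9213 inHg, so 0.9952 × 29.9213 = 29.8 inHg.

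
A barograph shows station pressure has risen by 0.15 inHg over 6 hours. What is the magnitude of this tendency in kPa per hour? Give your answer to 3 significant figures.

0.0847 kPa per hour

0.15 inHg / 6 h × 3.38639 kPa/inHg = 0.0847 kPa/h.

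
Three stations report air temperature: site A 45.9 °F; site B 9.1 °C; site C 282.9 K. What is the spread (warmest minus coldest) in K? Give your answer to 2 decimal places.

site A: 45.9 °F = 7.722 °C.
site C: 282.9 K = 9.750 °C.
Spread: 9.750 − 7.722 = 2.028 °C.

2.03 K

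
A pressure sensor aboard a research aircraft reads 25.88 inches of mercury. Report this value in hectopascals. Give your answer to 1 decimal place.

876.4 hPa

1 inHg = 33.8639 hPa, so 25.88 × 33.8639 = 876.4 hPa.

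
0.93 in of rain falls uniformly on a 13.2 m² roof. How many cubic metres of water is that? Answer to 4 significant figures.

Depth: 0.93 in × 25.4 = 23.622 mm.
1 mm over 1 m² is 1 L, so volume = 23.622 × 13.2 = 311.8104 L = 0.3118 m³.

0.3118 cubic metres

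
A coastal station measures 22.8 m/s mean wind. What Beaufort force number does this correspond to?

22.8 m/s lies in the Beaufort 9 band (strong gale, 20.8–24.4 m/s).

Beaufort force 9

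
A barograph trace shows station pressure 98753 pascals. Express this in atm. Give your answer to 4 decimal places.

0.9746 atm

1 Pa = 9.86923e-06 atm, so 98753 × 9.86923e-06 = 0.9746 atm.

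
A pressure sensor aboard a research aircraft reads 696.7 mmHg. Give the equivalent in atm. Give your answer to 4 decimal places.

0.9167 atm

1 mmHg = 0.00131579 atm, so 696.7 × 0.00131579 = 0.9167 atm.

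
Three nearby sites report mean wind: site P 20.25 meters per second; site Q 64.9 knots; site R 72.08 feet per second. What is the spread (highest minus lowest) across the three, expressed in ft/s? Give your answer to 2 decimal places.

site P: 20.25 m/s = 66.4370 ft/s.
site Q: 64.9 kt = 109.5389 ft/s.
Spread: 109.5389 − 66.4370 = 43.10 ft/s.

43.10 ft/s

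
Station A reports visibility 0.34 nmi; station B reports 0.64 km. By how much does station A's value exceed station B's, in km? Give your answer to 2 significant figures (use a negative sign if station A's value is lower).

station A: 0.34 nmi = 0.62968 km.
Difference: 0.62968 − 0.64000 = -0.010 km.

-0.010 km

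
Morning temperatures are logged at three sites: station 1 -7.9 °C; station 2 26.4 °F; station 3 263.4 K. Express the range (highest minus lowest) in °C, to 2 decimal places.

6.64 °C

station 2: 26.4 °F = -3.111 °C.
station 3: 263.4 K = -9.750 °C.
Spread: (-3.111) − (-9.750) = 6.639 °C.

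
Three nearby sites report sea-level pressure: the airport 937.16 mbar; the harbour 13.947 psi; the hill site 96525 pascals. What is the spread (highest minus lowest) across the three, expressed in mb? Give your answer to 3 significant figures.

28.1 mb

the harbour: 13.947 psi = 961.612 mb.
the hill site: 96525 Pa = 965.250 mb.
Spread: 965.250 − 937.160 = 28.1 mb.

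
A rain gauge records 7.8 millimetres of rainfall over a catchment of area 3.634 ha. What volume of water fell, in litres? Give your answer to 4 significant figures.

283500 litres

Area: 3.634 ha = 36340 m².
1 mm over 1 m² is 1 L, so volume = 7.8 × 36340 = 283452 L ≈ 283500 L.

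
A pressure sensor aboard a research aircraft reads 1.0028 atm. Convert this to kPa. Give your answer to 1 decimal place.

101.6 kPa

1 atm = 101.325 kPa, so 1.0028 × 101.325 = 101.6 kPa.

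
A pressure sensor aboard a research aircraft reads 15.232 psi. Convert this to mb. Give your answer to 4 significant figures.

1050 mb

1 psi = 68.9476 mb, so 15.232 × 68.9476 = 1050 mb.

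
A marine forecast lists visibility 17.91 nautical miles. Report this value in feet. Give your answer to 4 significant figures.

1 nmi = 6076.12 ft, so 17.91 × 6076.12 = 108800 ft.

108800 ft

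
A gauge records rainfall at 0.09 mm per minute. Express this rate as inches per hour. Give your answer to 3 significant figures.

0.213 in/hour

0.09 mm/minute × 0.0393701 in/mm × 60 minute/hour = 0.213 in/hour.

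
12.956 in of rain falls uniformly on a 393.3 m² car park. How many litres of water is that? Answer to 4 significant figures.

129400 litres

Depth: 12.956 in × 25.4 = 329.0824 mm.
1 mm over 1 m² is 1 L, so volume = 329.0824 × 393.3 = 129428.11 L ≈ 129400 L.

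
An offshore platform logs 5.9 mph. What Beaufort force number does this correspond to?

Beaufort force 2

5.9 mph = 2.6 m/s, which is Beaufort 2 (light breeze, 1.6–3.3 m/s).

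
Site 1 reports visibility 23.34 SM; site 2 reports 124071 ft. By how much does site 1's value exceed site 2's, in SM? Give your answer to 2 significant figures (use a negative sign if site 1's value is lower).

-0.16 SM

site 2: 124071 ft = 23.4983 SM.
Difference: 23.3400 − 23.4983 = -0.16 SM.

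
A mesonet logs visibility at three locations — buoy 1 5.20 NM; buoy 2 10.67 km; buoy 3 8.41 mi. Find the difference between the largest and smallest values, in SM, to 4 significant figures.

buoy 1: 5.20 nmi = 5.98405 SM.
buoy 2: 10.67 km = 6.63003 SM.
Spread: 8.41000 − 5.98405 = 2.426 SM.

2.426 SM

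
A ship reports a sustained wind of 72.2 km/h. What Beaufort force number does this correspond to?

72.2 km/h = 20.1 m/s, which is Beaufort 8 (gale, 17.2–20.7 m/s).

Beaufort force 8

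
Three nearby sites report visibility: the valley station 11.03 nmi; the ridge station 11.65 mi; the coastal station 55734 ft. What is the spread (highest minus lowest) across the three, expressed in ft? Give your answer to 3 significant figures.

11300 ft

the valley station: 11.03 nmi = 67019.55 ft.
the ridge station: 11.65 SM = 61512.00 ft.
Spread: 67019.55 − 55734.00 = 11300 ft.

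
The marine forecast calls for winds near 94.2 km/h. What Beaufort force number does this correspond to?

Beaufort force 10

94.2 km/h = 26.2 m/s, which is Beaufort 10 (storm, 24.5–28.4 m/s).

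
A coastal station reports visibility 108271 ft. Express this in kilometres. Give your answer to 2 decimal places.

33.00 km

1 ft = 0.0003048 km, so 108271 × 0.0003048 = 33.00 km.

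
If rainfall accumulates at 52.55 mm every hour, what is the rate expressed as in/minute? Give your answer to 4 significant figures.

0.03448 in/minute

52.55 mm/hour × 0.0393701 in/mm × 0.0166667 hour/minute = 0.03448 in/minute.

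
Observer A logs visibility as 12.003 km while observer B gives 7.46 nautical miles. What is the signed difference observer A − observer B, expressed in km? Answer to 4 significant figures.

observer B: 7.46 nmi = 13.81592 km.
Difference: 12.00300 − 13.81592 = -1.813 km.

-1.813 km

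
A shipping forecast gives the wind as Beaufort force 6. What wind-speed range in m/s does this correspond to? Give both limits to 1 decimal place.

Beaufort 6 (strong breeze) spans 10.8–13.8 m/s.

10.8 to 13.8 m/s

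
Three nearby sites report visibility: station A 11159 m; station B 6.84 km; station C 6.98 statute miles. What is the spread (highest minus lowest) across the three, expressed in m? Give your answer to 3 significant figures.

4390 m

station B: 6.84 km = 6840.00 m.
station C: 6.98 SM = 11233.22 m.
Spread: 11233.22 − 6840.00 = 4390 m.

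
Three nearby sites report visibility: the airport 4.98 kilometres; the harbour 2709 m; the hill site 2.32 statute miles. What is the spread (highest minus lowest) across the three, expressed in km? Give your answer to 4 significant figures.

the harbour: 2709 m = 2.70900 km.
the hill site: 2.32 SM = 3.73368 km.
Spread: 4.98000 − 2.70900 = 2.271 km.

2.271 km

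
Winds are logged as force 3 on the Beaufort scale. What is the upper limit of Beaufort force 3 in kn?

Beaufort 3 (gentle breeze) spans 7–10 knots.

10 kt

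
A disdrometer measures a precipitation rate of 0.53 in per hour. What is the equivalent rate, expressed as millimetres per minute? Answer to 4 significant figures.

0.53 in/hour × 25.4 mm/in × 0.0166667 hour/minute = 0.2244 mm/minute.

0.2244 mm/minute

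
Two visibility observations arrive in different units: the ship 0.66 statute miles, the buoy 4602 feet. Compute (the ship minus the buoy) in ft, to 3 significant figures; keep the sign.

-1120 ft

the ship: 0.66 SM = 3484.80 ft.
Difference: 3484.80 − 4602.00 = -1120 ft.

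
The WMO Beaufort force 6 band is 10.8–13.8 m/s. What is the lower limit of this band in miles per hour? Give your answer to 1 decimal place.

24.2 mph

10.8–13.8 m/s × 2.237 = 24.2–30.9 mph.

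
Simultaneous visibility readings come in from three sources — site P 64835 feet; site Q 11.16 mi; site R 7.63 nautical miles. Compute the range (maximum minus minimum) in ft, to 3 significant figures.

18500 ft

site Q: 11.16 SM = 58924.80 ft.
site R: 7.63 nmi = 46360.76 ft.
Spread: 64835.00 − 46360.76 = 18500 ft.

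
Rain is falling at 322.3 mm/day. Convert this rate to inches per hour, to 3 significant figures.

0.529 in/hour

322.3 mm/day × 0.0393701 in/mm × 0.0416667 day/hour = 0.529 in/hour.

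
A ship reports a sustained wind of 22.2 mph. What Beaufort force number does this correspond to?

Beaufort force 5

22.2 mph = 9.9 m/s, which is Beaufort 5 (fresh breeze, 8.0–10.7 m/s).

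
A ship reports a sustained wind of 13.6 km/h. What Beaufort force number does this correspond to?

Beaufort force 3

13.6 km/h = 3.8 m/s, which is Beaufort 3 (gentle breeze, 3.4–5.4 m/s).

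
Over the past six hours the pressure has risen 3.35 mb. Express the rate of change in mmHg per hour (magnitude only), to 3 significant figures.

0.419 mmHg per hour

3.35 mb / 6 h × 0.750062 mmHg/mb = 0.419 mmHg/h.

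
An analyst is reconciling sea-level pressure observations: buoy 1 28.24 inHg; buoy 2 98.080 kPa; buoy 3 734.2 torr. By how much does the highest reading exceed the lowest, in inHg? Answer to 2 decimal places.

buoy 2: 98.080 kPa = 28.9630 inHg.
buoy 3: 734.2 mmHg = 28.9055 inHg.
Spread: 28.9630 − 28.2400 = 0.72 inHg.

0.72 inHg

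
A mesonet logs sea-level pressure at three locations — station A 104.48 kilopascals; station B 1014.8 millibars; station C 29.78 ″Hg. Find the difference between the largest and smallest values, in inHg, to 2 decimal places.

1.07 inHg

station A: 104.48 kPa = 30.8529 inHg.
station B: 1014.8 mb = 29.9670 inHg.
Spread: 30.8529 − 29.7800 = 1.07 inHg.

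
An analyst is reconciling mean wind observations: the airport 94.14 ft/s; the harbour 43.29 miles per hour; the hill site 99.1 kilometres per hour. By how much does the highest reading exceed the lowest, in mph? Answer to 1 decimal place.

20.9 mph

the airport: 94.14 ft/s = 64.186 mph.
the hill site: 99.1 km/h = 61.578 mph.
Spread: 64.186 − 43.290 = 20.9 mph.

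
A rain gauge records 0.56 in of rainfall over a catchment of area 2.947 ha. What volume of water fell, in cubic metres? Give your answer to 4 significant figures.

Depth: 0.56 in × 25.4 = 14.224 mm.
Area: 2.947 ha = 29470 m².
1 mm over 1 m² is 1 L, so volume = 14.224 × 29470 = 419181.28 L = 419.2 m³.

419.2 cubic metres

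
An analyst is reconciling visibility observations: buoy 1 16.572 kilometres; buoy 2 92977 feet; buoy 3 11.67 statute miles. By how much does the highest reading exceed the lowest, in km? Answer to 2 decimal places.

11.77 km

buoy 2: 92977 ft = 28.3394 km.
buoy 3: 11.67 SM = 18.7810 km.
Spread: 28.3394 − 16.5720 = 11.77 km.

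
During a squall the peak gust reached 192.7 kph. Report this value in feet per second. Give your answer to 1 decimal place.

1 km/h = 0.911344 ft/s, so 192.7 × 0.911344 = 175.6 ft/s.

175.6 ft/s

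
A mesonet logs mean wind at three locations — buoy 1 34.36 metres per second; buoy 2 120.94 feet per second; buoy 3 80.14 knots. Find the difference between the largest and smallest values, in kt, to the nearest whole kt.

13 kt

buoy 1: 34.36 m/s = 66.79 kt.
buoy 2: 120.94 ft/s = 71.65 kt.
Spread: 80.14 − 66.79 = 13 kt.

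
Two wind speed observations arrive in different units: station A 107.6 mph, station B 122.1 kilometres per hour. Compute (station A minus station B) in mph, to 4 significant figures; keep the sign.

31.73 mph

station B: 122.1 km/h = 75.8694 mph.
Difference: 107.6000 − 75.8694 = 31.73 mph.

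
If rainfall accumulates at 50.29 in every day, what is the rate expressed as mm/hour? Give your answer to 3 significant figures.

50.29 in/day × 25.4 mm/in × 0.0416667 day/hour = 53.2 mm/hour.

53.2 mm/hour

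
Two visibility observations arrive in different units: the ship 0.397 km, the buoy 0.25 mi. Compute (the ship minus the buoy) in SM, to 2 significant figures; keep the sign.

the ship: 0.397 km = 0.246684 SM.
Difference: 0.246684 − 0.250000 = -0.0033 SM.

-0.0033 SM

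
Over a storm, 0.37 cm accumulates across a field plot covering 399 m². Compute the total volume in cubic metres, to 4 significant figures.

Depth: 0.37 cm × 10 = 3.7 mm.
1 mm over 1 m² is 1 L, so volume = 3.7 × 399 = 1476.3 L = 1.476 m³.

1.476 cubic metres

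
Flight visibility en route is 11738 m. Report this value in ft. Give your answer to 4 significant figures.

1 m = 3.28084 ft, so 11738 × 3.28084 = 38510 ft.

38510 ft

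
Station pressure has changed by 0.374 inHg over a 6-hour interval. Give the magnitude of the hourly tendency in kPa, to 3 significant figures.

0.211 kPa per hour

0.374 inHg / 6 h × 3.38639 kPa/inHg = 0.211 kPa/h.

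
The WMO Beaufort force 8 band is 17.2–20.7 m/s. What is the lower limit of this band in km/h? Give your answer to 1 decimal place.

17.2–20.7 m/s × 3.6 = 61.9–74.5 km/h.

61.9 km/h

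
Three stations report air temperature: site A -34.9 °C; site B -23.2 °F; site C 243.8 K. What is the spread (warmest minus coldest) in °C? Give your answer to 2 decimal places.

site B: -23.2 °F = -30.667 °C.
site C: 243.8 K = -29.350 °C.
Spread: (-29.350) − (-34.900) = 5.550 °C.

5.55 °C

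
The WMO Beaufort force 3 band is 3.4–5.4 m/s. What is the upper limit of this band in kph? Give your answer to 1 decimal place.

3.4–5.4 m/s × 3.6 = 12.2–19.4 km/h.

19.4 km/h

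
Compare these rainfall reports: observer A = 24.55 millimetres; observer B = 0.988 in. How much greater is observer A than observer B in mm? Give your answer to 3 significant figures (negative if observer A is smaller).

-0.545 mm

observer B: 0.988 in = 25.09520 mm.
Difference: 24.55000 − 25.09520 = -0.545 mm.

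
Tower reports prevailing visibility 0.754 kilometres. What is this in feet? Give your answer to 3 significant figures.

1 km = 3280.84 ft, so 0.754 × 3280.84 = 2470 ft.

2470 ft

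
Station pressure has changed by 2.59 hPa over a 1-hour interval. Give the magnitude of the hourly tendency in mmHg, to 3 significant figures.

1.94 mmHg per hour

2.59 hPa / 1 h × 0.750062 mmHg/hPa = 1.94 mmHg/h.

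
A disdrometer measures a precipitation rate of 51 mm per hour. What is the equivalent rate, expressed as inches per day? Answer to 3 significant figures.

48.2 in/day

51 mm/hour × 0.0393701 in/mm × 24 hour/day = 48.2 in/day.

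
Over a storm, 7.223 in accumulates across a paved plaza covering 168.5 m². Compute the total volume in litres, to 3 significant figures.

30900 litres

Depth: 7.223 in × 25.4 = 183.4642 mm.
1 mm over 1 m² is 1 L, so volume = 183.4642 × 168.5 = 30913.718 L ≈ 30900 L.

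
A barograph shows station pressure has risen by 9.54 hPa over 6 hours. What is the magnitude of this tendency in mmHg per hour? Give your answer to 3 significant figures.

1.19 mmHg per hour

9.54 hPa / 6 h × 0.750062 mmHg/hPa = 1.19 mmHg/h.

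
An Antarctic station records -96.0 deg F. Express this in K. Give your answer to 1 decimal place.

202.0 K

First to °C: -71.11 °C.
Then to K: 202.0 K.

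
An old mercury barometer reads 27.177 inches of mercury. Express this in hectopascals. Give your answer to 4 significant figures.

1 inHg = 33.8639 hPa, so 27.177 × 33.8639 = 920.3 hPa.

920.3 hPa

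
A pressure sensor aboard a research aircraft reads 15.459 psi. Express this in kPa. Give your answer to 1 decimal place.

1 psi = 6.89476 kPa, so 15.459 × 6.89476 = 106.6 kPa.

106.6 kPa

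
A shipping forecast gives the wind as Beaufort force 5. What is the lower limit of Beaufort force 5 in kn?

Beaufort 5 (fresh breeze) spans 17–21 knots.

17 kt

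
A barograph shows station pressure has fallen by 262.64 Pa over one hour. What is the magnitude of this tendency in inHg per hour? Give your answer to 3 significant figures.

0.0776 inHg per hour

262.64 Pa / 1 h × 0.0002953 inHg/Pa = 0.0776 inHg/h.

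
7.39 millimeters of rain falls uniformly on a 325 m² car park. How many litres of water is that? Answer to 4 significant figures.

1 mm over 1 m² is 1 L, so volume = 7.39 × 325 = 2401.75 L ≈ 2402 L.

2402 litres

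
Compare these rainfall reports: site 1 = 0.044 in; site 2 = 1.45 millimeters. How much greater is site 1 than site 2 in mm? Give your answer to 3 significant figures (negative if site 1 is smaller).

-0.332 mm

site 1: 0.044 in = 1.11760 mm.
Difference: 1.11760 − 1.45000 = -0.332 mm.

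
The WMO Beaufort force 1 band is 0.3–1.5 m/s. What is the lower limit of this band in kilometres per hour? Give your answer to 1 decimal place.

1.1 km/h

0.3–1.5 m/s × 3.6 = 1.1–5.4 km/h.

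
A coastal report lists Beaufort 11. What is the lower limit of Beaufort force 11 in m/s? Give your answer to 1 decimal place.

28.5 m/s

Beaufort 11 (violent storm) spans 28.5–32.6 m/s.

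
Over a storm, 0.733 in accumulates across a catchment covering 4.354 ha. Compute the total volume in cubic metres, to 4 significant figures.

810.6 cubic metres

Depth: 0.733 in × 25.4 = 18.6182 mm.
Area: 4.354 ha = 43540 m².
1 mm over 1 m² is 1 L, so volume = 18.6182 × 43540 = 810636.43 L = 810.6 m³.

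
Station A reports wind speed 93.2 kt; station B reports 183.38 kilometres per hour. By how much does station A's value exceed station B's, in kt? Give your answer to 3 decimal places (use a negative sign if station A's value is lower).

station B: 183.38 km/h = 99.01728 kt.
Difference: 93.20000 − 99.01728 = -5.817 kt.

-5.817 kt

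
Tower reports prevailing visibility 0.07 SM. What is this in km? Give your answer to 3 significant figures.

0.113 km

1 SM = 1.60934 km, so 0.07 × 1.60934 = 0.113 km.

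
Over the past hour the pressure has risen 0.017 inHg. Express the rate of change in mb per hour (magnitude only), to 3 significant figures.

0.576 mb per hour

0.017 inHg / 1 h × 33.8639 mb/inHg = 0.576 mb/h.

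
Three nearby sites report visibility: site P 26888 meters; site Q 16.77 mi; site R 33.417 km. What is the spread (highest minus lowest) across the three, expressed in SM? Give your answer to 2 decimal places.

4.06 SM

site P: 26888 m = 16.7074 SM.
site R: 33.417 km = 20.7644 SM.
Spread: 20.7644 − 16.7074 = 4.06 SM.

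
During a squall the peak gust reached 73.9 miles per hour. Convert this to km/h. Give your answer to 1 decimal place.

1 mph = 1.60934 km/h, so 73.9 × 1.60934 = 118.9 km/h.

118.9 km/h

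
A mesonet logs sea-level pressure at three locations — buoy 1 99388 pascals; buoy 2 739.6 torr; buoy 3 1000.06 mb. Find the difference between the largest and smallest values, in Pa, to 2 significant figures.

buoy 2: 739.6 mmHg = 98605.24 Pa.
buoy 3: 1000.06 mb = 100006.00 Pa.
Spread: 100006.00 − 98605.24 = 1400 Pa.

1400 Pa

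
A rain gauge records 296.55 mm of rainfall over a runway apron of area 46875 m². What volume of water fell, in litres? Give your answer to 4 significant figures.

1 mm over 1 m² is 1 L, so volume = 296.55 × 46875 = 13900781 L ≈ 13900000 L.

13900000 litres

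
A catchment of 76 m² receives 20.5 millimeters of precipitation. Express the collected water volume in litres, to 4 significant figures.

1558 litres

1 mm over 1 m² is 1 L, so volume = 20.5 × 76 = 1558 L.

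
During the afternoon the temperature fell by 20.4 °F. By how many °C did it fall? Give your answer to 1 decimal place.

11.3 °C

For a temperature change the 32° offset cancels: Δ°C = 20.4 × 0.5556 = 11.3 °C.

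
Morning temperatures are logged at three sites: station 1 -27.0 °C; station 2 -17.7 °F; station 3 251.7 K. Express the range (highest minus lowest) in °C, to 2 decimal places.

6.16 °C

station 2: -17.7 °F = -27.611 °C.
station 3: 251.7 K = -21.450 °C.
Spread: (-21.450) − (-27.611) = 6.161 °C.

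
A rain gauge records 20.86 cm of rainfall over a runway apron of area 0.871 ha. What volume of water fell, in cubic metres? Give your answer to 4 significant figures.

1817 cubic metres

Depth: 20.86 cm × 10 = 208.6 mm.
Area: 0.871 ha = 8710 m².
1 mm over 1 m² is 1 L, so volume = 208.6 × 8710 = 1816906 L = 1817 m³.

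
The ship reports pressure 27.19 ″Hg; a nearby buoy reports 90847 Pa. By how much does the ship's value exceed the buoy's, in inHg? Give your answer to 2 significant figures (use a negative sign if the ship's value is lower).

0.36 inHg

the buoy: 90847 Pa = 26.8271 inHg.
Difference: 27.1900 − 26.8271 = 0.36 inHg.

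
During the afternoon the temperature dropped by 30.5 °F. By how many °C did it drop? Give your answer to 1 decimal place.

16.9 °C

A change of 1 °C equals a change of 1.8 °F: Δ°C = 30.5 × 0.5556 = 16.9 °C.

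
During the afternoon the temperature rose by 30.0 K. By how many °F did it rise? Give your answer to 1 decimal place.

54.0 °F

Converting a difference, only the 9/5 scale factor applies: Δ°F = 30.0 × 1.8 = 54.0 °F.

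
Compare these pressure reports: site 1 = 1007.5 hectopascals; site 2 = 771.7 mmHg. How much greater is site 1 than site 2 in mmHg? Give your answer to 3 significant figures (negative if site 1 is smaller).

-16.0 mmHg

site 1: 1007.5 hPa = 755.687 mmHg.
Difference: 755.687 − 771.700 = -16.0 mmHg.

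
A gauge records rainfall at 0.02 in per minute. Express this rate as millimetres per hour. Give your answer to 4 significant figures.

0.02 in/minute × 25.4 mm/in × 60 minute/hour = 30.48 mm/hour.

30.48 mm/hour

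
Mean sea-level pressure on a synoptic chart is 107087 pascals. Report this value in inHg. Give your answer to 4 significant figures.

31.62 inHg

1 Pa = 0.0002953 inHg, so 107087 × 0.0002953 = 31.62 inHg.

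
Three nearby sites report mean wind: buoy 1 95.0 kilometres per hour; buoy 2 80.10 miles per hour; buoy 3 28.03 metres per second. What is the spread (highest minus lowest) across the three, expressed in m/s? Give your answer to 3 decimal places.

buoy 1: 95.0 km/h = 26.38889 m/s.
buoy 2: 80.10 mph = 35.80790 m/s.
Spread: 35.80790 − 26.38889 = 9.419 m/s.

9.419 m/s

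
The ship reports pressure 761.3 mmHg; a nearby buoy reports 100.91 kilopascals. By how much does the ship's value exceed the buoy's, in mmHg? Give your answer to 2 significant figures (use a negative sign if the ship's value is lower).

4.4 mmHg

the buoy: 100.91 kPa = 756.887 mmHg.
Difference: 761.300 − 756.887 = 4.4 mmHg.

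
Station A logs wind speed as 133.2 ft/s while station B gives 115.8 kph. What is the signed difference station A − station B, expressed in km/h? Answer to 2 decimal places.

station A: 133.2 ft/s = 146.1577 km/h.
Difference: 146.1577 − 115.8000 = 30.36 km/h.

30.36 km/h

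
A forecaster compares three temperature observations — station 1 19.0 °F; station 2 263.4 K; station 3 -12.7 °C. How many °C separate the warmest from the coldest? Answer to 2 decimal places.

5.48 °C

station 1: 19.0 °F = -7.222 °C.
station 2: 263.4 K = -9.750 °C.
Spread: (-7.222) − (-12.700) = 5.478 °C.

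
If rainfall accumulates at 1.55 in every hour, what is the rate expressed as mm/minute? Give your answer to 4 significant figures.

1.55 in/hour × 25.4 mm/in × 0.0166667 hour/minute = 0.6562 mm/minute.

0.6562 mm/minute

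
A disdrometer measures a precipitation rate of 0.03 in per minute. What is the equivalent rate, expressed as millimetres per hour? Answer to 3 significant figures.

45.7 mm/hour

0.03 in/minute × 25.4 mm/in × 60 minute/hour = 45.7 mm/hour.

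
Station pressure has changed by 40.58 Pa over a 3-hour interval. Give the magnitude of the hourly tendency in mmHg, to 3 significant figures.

0.101 mmHg per hour

40.58 Pa / 3 h × 0.00750062 mmHg/Pa = 0.101 mmHg/h.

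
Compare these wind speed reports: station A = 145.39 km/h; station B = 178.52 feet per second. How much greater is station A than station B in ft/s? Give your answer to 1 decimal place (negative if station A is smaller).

-46.0 ft/s

station A: 145.39 km/h = 132.500 ft/s.
Difference: 132.500 − 178.520 = -46.0 ft/s.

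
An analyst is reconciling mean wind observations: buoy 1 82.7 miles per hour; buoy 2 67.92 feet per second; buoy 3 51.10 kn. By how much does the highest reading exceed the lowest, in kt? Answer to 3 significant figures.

31.6 kt

buoy 1: 82.7 mph = 71.864 kt.
buoy 2: 67.92 ft/s = 40.241 kt.
Spread: 71.864 − 40.241 = 31.6 kt.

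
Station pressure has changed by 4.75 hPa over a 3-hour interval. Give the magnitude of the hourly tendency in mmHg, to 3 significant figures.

1.19 mmHg per hour

4.75 hPa / 3 h × 0.750062 mmHg/hPa = 1.19 mmHg/h.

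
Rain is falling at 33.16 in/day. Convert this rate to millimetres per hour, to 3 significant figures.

33.16 in/day × 25.4 mm/in × 0.0416667 day/hour = 35.1 mm/hour.

35.1 mm/hour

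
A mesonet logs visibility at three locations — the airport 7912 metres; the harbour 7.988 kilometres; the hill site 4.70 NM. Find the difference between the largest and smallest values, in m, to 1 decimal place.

792.4 m

the harbour: 7.988 km = 7988.000 m.
the hill site: 4.70 nmi = 8704.400 m.
Spread: 8704.400 − 7912.000 = 792.4 m.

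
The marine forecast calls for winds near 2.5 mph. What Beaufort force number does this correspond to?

2.5 mph = 1.1 m/s, which is Beaufort 1 (light air, 0.3–1.5 m/s).

Beaufort force 1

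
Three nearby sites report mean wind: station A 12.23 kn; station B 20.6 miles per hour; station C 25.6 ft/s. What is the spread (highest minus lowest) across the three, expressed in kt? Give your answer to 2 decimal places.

station B: 20.6 mph = 17.9009 kt.
station C: 25.6 ft/s = 15.1676 kt.
Spread: 17.9009 − 12.2300 = 5.67 kt.

5.67 kt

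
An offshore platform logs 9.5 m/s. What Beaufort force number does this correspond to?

Beaufort force 5

9.5 m/s lies in the Beaufort 5 band (fresh breeze, 8.0–10.7 m/s).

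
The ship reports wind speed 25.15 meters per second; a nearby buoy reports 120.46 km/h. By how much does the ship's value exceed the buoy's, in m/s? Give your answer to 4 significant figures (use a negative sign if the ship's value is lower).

the buoy: 120.46 km/h = 33.46111 m/s.
Difference: 25.15000 − 33.46111 = -8.311 m/s.

-8.311 m/s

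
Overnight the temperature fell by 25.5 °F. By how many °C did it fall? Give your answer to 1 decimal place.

For a temperature change the 32° offset cancels: Δ°C = 25.5 × 0.5556 = 14.2 °C.

14.2 °C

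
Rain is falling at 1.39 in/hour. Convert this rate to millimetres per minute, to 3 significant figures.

1.39 in/hour × 25.4 mm/in × 0.0166667 hour/minute = 0.588 mm/minute.

0.588 mm/minute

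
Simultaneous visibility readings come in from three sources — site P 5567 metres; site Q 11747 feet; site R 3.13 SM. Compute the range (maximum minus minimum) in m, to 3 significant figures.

1990 m

site Q: 11747 ft = 3580.49 m.
site R: 3.13 SM = 5037.25 m.
Spread: 5567.00 − 3580.49 = 1990 m.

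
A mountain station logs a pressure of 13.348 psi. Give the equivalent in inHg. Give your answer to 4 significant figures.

1 psi = 2.03602 inHg, so 13.348 × 2.03602 = 27.18 inHg.

27.18 inHg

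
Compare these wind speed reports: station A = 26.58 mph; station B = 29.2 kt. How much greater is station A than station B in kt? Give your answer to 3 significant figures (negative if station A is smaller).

station A: 26.58 mph = 23.0974 kt.
Difference: 23.0974 − 29.2000 = -6.10 kt.

-6.10 kt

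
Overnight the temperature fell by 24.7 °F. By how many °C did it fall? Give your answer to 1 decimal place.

Converting a difference, only the 9/5 scale factor applies: Δ°C = 24.7 × 0.5556 = 13.7 °C.

13.7 °C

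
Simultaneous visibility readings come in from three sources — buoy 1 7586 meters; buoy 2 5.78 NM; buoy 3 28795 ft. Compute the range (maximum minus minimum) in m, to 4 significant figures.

buoy 2: 5.78 nmi = 10704.56 m.
buoy 3: 28795 ft = 8776.72 m.
Spread: 10704.56 − 7586.00 = 3119 m.

3119 m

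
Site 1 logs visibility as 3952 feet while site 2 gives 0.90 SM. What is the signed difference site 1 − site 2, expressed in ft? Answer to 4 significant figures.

site 2: 0.90 SM = 4752.000 ft.
Difference: 3952.000 − 4752.000 = -800.0 ft.

-800.0 ft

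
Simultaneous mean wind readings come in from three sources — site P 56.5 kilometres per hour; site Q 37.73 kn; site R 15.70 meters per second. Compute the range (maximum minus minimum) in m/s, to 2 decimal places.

3.72 m/s

site P: 56.5 km/h = 15.6944 m/s.
site Q: 37.73 kt = 19.4100 m/s.
Spread: 19.4100 − 15.6944 = 3.72 m/s.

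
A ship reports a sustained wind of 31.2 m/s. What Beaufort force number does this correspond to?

31.2 m/s lies in the Beaufort 11 band (violent storm, 28.5–32.6 m/s).

Beaufort force 11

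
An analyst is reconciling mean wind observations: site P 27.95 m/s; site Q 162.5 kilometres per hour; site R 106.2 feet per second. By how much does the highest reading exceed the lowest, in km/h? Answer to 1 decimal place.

61.9 km/h

site P: 27.95 m/s = 100.620 km/h.
site R: 106.2 ft/s = 116.531 km/h.
Spread: 162.500 − 100.620 = 61.9 km/h.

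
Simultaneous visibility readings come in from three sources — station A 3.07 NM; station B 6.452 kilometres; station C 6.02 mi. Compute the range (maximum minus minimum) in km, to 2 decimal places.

4.00 km

station A: 3.07 nmi = 5.6856 km.
station C: 6.02 SM = 9.6883 km.
Spread: 9.6883 − 5.6856 = 4.00 km.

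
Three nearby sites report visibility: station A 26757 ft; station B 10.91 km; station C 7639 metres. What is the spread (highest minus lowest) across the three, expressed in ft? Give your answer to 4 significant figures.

10730 ft

station B: 10.91 km = 35793.96 ft.
station C: 7639 m = 25062.34 ft.
Spread: 35793.96 − 25062.34 = 10730 ft.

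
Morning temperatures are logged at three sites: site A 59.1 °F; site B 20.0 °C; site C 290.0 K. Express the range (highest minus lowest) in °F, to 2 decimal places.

site A: 59.1 °F = 15.056 °C.
site C: 290.0 K = 16.850 °C.
Spread: 20.000 − 15.056 = 4.944 °C = 8.90 °F.

8.90 °F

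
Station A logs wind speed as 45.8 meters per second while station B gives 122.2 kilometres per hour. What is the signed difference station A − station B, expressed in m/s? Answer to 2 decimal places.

station B: 122.2 km/h = 33.9444 m/s.
Difference: 45.8000 − 33.9444 = 11.86 m/s.

11.86 m/s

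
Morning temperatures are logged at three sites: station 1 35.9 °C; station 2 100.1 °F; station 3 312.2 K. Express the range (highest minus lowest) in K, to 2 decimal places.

3.15 K

station 2: 100.1 °F = 37.833 °C.
station 3: 312.2 K = 39.050 °C.
Spread: 39.050 − 35.900 = 3.150 °C.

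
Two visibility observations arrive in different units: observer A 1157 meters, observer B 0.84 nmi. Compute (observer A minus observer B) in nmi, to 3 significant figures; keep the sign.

observer A: 1157 m = 0.62473 nmi.
Difference: 0.62473 − 0.84000 = -0.215 nmi.

-0.215 nmi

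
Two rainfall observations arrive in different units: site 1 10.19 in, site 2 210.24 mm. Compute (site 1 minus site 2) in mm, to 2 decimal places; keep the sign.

site 1: 10.19 in = 258.8260 mm.
Difference: 258.8260 − 210.2400 = 48.59 mm.

48.59 mm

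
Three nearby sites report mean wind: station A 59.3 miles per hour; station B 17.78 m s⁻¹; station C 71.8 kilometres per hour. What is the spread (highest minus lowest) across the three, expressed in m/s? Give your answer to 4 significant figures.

8.729 m/s

station A: 59.3 mph = 26.50947 m/s.
station C: 71.8 km/h = 19.94444 m/s.
Spread: 26.50947 − 17.78000 = 8.729 m/s.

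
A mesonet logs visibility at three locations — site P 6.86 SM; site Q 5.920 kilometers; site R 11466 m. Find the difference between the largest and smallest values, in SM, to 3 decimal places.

3.446 SM

site Q: 5.920 km = 3.67852 SM.
site R: 11466 m = 7.12464 SM.
Spread: 7.12464 − 3.67852 = 3.446 SM.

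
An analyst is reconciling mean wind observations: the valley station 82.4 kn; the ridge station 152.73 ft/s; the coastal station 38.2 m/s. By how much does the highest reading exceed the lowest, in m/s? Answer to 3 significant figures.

8.35 m/s

the valley station: 82.4 kt = 42.3902 m/s.
the ridge station: 152.73 ft/s = 46.5521 m/s.
Spread: 46.5521 − 38.2000 = 8.35 m/s.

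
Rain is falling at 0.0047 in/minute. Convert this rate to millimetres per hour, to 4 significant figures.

7.163 mm/hour

0.0047 in/minute × 25.4 mm/in × 60 minute/hour = 7.163 mm/hour.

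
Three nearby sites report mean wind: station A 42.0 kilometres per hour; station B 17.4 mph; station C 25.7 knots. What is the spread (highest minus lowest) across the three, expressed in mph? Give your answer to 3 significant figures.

12.2 mph

station A: 42.0 km/h = 26.098 mph.
station C: 25.7 kt = 29.575 mph.
Spread: 29.575 − 17.400 = 12.2 mph.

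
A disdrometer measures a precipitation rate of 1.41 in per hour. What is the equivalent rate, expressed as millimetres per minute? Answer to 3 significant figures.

1.41 in/hour × 25.4 mm/in × 0.0166667 hour/minute = 0.597 mm/minute.

0.597 mm/minute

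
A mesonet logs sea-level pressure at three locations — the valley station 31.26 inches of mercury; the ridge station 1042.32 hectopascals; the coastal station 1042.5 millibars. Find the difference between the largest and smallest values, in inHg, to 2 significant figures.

0.48 inHg

the ridge station: 1042.32 hPa = 30.7797 inHg.
the coastal station: 1042.5 mb = 30.7850 inHg.
Spread: 31.2600 − 30.7797 = 0.48 inHg.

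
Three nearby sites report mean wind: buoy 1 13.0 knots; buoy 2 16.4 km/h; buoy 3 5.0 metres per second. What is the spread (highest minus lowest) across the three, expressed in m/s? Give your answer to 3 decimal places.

buoy 1: 13.0 kt = 6.68778 m/s.
buoy 2: 16.4 km/h = 4.55556 m/s.
Spread: 6.68778 − 4.55556 = 2.132 m/s.

2.132 m/s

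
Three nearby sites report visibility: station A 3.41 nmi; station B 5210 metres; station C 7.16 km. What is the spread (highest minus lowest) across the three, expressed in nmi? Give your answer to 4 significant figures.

station B: 5210 m = 2.81317 nmi.
station C: 7.16 km = 3.86609 nmi.
Spread: 3.86609 − 2.81317 = 1.053 nmi.

1.053 nmi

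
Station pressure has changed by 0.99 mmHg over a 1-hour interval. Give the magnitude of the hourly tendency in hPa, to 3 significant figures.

1.32 hPa per hour

0.99 mmHg / 1 h × 1.33322 hPa/mmHg = 1.32 hPa/h.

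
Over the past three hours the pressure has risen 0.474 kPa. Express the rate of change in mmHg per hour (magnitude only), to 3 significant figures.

1.19 mmHg per hour

0.474 kPa / 3 h × 7.50062 mmHg/kPa = 1.19 mmHg/h.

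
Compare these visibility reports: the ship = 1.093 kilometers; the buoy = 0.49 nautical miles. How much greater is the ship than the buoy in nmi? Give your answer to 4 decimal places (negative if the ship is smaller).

0.1002 nmi

the ship: 1.093 km = 0.590173 nmi.
Difference: 0.590173 − 0.490000 = 0.1002 nmi.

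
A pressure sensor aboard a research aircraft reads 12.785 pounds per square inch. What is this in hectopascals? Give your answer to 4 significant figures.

1 psi = 68.9476 hPa, so 12.785 × 68.9476 = 881.5 hPa.

881.5 hPa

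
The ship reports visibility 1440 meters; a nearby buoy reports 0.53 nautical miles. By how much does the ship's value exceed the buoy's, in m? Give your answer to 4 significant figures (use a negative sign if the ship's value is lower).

458.4 m

the buoy: 0.53 nmi = 981.560 m.
Difference: 1440.000 − 981.560 = 458.4 m.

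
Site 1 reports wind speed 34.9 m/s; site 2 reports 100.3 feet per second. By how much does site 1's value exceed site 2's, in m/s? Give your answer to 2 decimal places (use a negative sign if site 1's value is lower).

4.33 m/s

site 2: 100.3 ft/s = 30.5714 m/s.
Difference: 34.9000 − 30.5714 = 4.33 m/s.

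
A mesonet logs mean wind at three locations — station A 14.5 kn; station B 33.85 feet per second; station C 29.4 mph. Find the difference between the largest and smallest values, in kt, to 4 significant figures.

station B: 33.85 ft/s = 20.0556 kt.
station C: 29.4 mph = 25.5479 kt.
Spread: 25.5479 − 14.5000 = 11.05 kt.

11.05 kt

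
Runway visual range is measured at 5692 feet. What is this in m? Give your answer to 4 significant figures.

1735 m

1 ft = 0.3048 m, so 5692 × 0.3048 = 1735 m.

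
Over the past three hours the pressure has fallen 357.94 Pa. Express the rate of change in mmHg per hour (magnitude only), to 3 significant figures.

357.94 Pa / 3 h × 0.00750062 mmHg/Pa = 0.895 mmHg/h.

0.895 mmHg per hour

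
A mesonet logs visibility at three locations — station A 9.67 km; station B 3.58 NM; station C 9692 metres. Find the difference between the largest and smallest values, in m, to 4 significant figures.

3062 m

station A: 9.67 km = 9670.00 m.
station B: 3.58 nmi = 6630.16 m.
Spread: 9692.00 − 6630.16 = 3062 m.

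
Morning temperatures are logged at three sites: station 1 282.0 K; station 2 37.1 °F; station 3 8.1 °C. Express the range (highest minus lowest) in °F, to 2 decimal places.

station 1: 282.0 K = 8.850 °C.
station 2: 37.1 °F = 2.833 °C.
Spread: 8.850 − 2.833 = 6.017 °C = 10.83 °F.

10.83 °F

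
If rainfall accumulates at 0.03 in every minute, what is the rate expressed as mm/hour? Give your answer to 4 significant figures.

45.72 mm/hour

0.03 in/minute × 25.4 mm/in × 60 minute/hour = 45.72 mm/hour.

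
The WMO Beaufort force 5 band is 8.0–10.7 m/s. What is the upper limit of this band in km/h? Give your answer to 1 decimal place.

38.5 km/h

8.0–10.7 m/s × 3.6 = 28.8–38.5 km/h.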